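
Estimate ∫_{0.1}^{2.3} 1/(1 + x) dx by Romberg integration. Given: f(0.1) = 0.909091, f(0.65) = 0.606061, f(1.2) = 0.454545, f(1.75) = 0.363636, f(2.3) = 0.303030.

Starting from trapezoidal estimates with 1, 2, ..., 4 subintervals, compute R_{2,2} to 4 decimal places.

1.0993

R_{0,0} (trapezoid, 1 panel, h=2.2000): 1.333333
R_{1,0} (trapezoid, 2 panels, h=1.1000): 1.166666
R_{2,0} (trapezoid, 4 panels, h=0.5500): 1.116666
R_{1,1} = 1.166666 + (1.166666 − 1.333333)/3 = 1.111110
R_{2,1} = 1.116666 + (1.116666 − 1.166666)/3 = 1.099999
R_{2,2} = 1.099999 + (1.099999 − 1.111110)/15 = 1.099258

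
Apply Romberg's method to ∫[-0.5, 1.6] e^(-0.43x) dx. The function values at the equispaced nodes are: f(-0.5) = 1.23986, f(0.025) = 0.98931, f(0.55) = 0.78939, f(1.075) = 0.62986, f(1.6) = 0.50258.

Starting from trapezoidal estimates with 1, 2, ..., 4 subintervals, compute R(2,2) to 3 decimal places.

R(0,0) (trapezoid, 1 panel, h=2.1000): 1.82956
R(1,0) (trapezoid, 2 panels, h=1.0500): 1.74364
R(2,0) (trapezoid, 4 panels, h=0.5250): 1.72188
R(1,1) = 1.74364 + (1.74364 − 1.82956)/3 = 1.71500
R(2,1) = 1.72188 + (1.72188 − 1.74364)/3 = 1.71463
R(2,2) = 1.71463 + (1.71463 − 1.71500)/15 = 1.71461

1.715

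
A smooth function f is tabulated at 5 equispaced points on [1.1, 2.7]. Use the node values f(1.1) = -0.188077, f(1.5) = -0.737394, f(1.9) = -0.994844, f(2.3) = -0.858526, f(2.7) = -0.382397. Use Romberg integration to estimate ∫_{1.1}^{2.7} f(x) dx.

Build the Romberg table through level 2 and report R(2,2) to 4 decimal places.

-1.1911

R(0,0) (trapezoid, 1 panel, h=1.6000): -0.456379
R(1,0) (trapezoid, 2 panels, h=0.8000): -1.024065
R(2,0) (trapezoid, 4 panels, h=0.4000): -1.150400
R(1,1) = -1.024065 + (-1.024065 − (-0.456379))/3 = -1.213294
R(2,1) = -1.150400 + (-1.150400 − (-1.024065))/3 = -1.192512
R(2,2) = -1.192512 + (-1.192512 − (-1.213294))/15 = -1.191127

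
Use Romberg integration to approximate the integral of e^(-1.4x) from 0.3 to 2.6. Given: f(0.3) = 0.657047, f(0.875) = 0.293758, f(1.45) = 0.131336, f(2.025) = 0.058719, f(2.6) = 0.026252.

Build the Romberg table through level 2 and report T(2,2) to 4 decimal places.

T(0,0) (trapezoid, 1 panel, h=2.3000): 0.785794
T(1,0) (trapezoid, 2 panels, h=1.1500): 0.543933
T(2,0) (trapezoid, 4 panels, h=0.5750): 0.474641
T(1,1) = 0.543933 + (0.543933 − 0.785794)/3 = 0.463313
T(2,1) = 0.474641 + (0.474641 − 0.543933)/3 = 0.451544
T(2,2) = 0.451544 + (0.451544 − 0.463313)/15 = 0.450759

0.4508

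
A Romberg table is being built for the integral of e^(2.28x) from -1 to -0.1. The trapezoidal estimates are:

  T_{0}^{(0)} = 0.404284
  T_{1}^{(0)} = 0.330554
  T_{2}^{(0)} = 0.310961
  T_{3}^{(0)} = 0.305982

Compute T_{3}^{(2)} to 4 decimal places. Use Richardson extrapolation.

0.3043

T_{2}^{(1)} = 0.310961 + (0.310961 − 0.330554)/3 = 0.304430
T_{3}^{(1)} = 0.305982 + (0.305982 − 0.310961)/3 = 0.304322
T_{3}^{(2)} = (16·0.304322 − 0.304430) / 15 = 0.304315
(Column j=1 coincides with Simpson's rule on the same nodes.)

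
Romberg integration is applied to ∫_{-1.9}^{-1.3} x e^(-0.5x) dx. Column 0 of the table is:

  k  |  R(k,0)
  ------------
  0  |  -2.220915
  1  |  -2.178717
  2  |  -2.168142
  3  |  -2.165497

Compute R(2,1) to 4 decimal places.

-2.1646

R(2,1) = -2.168142 + (-2.168142 − (-2.178717))/3 = -2.164617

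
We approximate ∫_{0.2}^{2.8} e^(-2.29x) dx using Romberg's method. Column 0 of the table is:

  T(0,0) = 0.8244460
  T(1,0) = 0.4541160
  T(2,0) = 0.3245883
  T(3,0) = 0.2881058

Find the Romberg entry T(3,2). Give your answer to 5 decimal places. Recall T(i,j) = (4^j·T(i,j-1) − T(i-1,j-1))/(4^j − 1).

Richardson extrapolation on the trapezoidal column (denominator 4−1=3):
T(2,1) = (4·0.3245883 − 0.4541160) / 3 = 0.2814124
T(3,1) = (4·0.2881058 − 0.3245883) / 3 = 0.2759450
T(3,2) = 0.2759450 + (0.2759450 − 0.2814124)/15 = 0.2755805

0.27558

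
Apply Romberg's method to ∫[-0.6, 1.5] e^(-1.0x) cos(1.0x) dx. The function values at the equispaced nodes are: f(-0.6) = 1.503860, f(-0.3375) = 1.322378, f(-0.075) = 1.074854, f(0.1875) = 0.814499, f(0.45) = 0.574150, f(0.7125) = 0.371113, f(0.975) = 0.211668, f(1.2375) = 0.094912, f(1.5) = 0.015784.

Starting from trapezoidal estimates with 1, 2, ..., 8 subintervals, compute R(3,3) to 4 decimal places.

R(0,0) (trapezoid, 1 panel, h=2.1000): 1.595626
R(1,0) (trapezoid, 2 panels, h=1.0500): 1.400671
R(2,0) (trapezoid, 4 panels, h=0.5250): 1.375759
R(3,0) (trapezoid, 8 panels, h=0.2625): 1.371141
R(1,1) = 1.400671 + (1.400671 − 1.595626)/3 = 1.335686
R(2,1) = 1.375759 + (1.375759 − 1.400671)/3 = 1.367455
R(3,1) = 1.371141 + (1.371141 − 1.375759)/3 = 1.369602
R(2,2) = 1.367455 + (1.367455 − 1.335686)/15 = 1.369573
R(3,2) = 1.369602 + (1.369602 − 1.367455)/15 = 1.369745
R(3,3) = 1.369745 + (1.369745 − 1.369573)/63 = 1.369748

1.3697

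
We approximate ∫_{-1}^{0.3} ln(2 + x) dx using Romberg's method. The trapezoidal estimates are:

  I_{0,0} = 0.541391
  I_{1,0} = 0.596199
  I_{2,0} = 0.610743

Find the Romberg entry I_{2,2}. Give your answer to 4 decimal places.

I_{1,1} = 0.596199 + (0.596199 − 0.541391)/3 = 0.614468
I_{2,1} = (4·0.610743 − 0.596199) / 3 = 0.615591
I_{2,2} = (16·0.615591 − 0.614468) / 15 = 0.615666

0.6157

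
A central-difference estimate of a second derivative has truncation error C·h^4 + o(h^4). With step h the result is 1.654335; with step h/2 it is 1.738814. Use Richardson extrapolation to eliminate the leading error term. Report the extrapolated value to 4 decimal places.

The leading error scales as h^4; refining by a factor of 2 reduces it by 2^4 = 16.
Extrapolated value = (16·A(h/2) − A(h)) / (16 − 1)
= (16·1.738814 − 1.654335) / 15
= 26.166689 / 15 = 1.744446

1.7444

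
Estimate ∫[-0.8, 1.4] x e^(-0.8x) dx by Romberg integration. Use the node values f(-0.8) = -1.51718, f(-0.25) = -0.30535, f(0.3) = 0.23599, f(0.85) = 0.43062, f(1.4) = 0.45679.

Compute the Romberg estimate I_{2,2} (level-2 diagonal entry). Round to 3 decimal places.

I_{0,0} (trapezoid, 1 panel, h=2.2000): -1.16643
I_{1,0} (trapezoid, 2 panels, h=1.1000): -0.32363
I_{2,0} (trapezoid, 4 panels, h=0.5500): -0.09291
I_{1,1} = -0.32363 + (-0.32363 − (-1.16643))/3 = -0.04270
I_{2,1} = -0.09291 + (-0.09291 − (-0.32363))/3 = -0.01600
I_{2,2} = -0.01600 + (-0.01600 − (-0.04270))/15 = -0.01422

-0.014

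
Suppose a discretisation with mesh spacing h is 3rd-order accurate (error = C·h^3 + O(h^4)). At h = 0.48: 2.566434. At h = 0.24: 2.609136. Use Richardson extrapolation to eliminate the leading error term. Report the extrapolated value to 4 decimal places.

The leading error scales as h^3; refining by a factor of 2 reduces it by 2^3 = 8.
Extrapolated value = (8·A(h/2) − A(h)) / (8 − 1)
= (8·2.609136 − 2.566434) / 7
= 18.306654 / 7 = 2.615236

2.6152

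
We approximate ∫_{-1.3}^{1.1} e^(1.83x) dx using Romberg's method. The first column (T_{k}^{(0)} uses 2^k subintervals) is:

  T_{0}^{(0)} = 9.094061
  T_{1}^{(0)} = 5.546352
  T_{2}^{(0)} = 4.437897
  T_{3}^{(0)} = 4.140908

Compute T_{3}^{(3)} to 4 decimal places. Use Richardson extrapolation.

Richardson extrapolation on the trapezoidal column (denominator 4−1=3):
T_{1}^{(1)} = (4·5.546352 − 9.094061) / 3 = 4.363782
T_{2}^{(1)} = 4.437897 + (4.437897 − 5.546352)/3 = 4.068412
T_{3}^{(1)} = 4.140908 + (4.140908 − 4.437897)/3 = 4.041912
T_{2}^{(2)} = (16·4.068412 − 4.363782) / 15 = 4.048721
T_{3}^{(2)} = 4.041912 + (4.041912 − 4.068412)/15 = 4.040145
T_{3}^{(3)} = 4.040145 + (4.040145 − 4.048721)/63 = 4.040009

4.0400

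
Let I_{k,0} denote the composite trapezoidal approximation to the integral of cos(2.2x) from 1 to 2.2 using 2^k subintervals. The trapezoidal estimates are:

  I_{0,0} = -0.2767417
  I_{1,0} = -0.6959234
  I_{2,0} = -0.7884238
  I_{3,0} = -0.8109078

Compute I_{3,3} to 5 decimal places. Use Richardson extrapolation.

-0.81835

Richardson extrapolation on the trapezoidal column (denominator 4−1=3):
I_{1,1} = -0.6959234 + (-0.6959234 − (-0.2767417))/3 = -0.8356506
I_{2,1} = -0.7884238 + (-0.7884238 − (-0.6959234))/3 = -0.8192573
I_{3,1} = (4·(-0.8109078) − (-0.7884238)) / 3 = -0.8184025
I_{2,2} = (16·(-0.8192573) − (-0.8356506)) / 15 = -0.8181644
I_{3,2} = (16·(-0.8184025) − (-0.8192573)) / 15 = -0.8183455
I_{3,3} = (64·(-0.8183455) − (-0.8181644)) / 63 = -0.8183484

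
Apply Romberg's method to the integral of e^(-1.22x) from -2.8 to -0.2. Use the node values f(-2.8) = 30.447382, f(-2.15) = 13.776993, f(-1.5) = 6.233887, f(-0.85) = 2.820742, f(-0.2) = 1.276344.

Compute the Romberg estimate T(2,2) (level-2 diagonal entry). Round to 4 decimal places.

T(0,0) (trapezoid, 1 panel, h=2.6000): 41.240844
T(1,0) (trapezoid, 2 panels, h=1.3000): 28.724475
T(2,0) (trapezoid, 4 panels, h=0.6500): 25.150765
T(1,1) = 28.724475 + (28.724475 − 41.240844)/3 = 24.552352
T(2,1) = 25.150765 + (25.150765 − 28.724475)/3 = 23.959528
T(2,2) = 23.959528 + (23.959528 − 24.552352)/15 = 23.920006

23.9200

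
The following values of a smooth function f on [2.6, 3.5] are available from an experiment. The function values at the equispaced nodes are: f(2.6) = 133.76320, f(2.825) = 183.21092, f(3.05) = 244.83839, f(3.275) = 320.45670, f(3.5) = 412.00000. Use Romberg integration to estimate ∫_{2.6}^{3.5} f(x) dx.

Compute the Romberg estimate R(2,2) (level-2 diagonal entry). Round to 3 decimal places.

R(0,0) (trapezoid, 1 panel, h=0.9000): 245.59344
R(1,0) (trapezoid, 2 panels, h=0.4500): 232.97400
R(2,0) (trapezoid, 4 panels, h=0.2250): 229.81221
R(1,1) = 232.97400 + (232.97400 − 245.59344)/3 = 228.76752
R(2,1) = 229.81221 + (229.81221 − 232.97400)/3 = 228.75828
R(2,2) = 228.75828 + (228.75828 − 228.76752)/15 = 228.75766

228.758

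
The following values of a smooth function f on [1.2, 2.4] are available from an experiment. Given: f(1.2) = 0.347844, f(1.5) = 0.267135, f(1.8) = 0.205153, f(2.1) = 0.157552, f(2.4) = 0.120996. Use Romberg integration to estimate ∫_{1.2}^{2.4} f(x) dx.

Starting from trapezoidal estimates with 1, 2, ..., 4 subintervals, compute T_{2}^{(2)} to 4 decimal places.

T_{0}^{(0)} (trapezoid, 1 panel, h=1.2000): 0.281304
T_{1}^{(0)} (trapezoid, 2 panels, h=0.6000): 0.263744
T_{2}^{(0)} (trapezoid, 4 panels, h=0.3000): 0.259278
T_{1}^{(1)} = 0.263744 + (0.263744 − 0.281304)/3 = 0.257891
T_{2}^{(1)} = 0.259278 + (0.259278 − 0.263744)/3 = 0.257789
T_{2}^{(2)} = 0.257789 + (0.257789 − 0.257891)/15 = 0.257782

0.2578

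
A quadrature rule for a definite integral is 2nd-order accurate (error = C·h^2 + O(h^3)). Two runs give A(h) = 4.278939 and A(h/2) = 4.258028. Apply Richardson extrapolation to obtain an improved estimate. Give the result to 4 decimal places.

Extrapolated value = (4·A(h/2) − A(h)) / (4 − 1)
= (4·4.258028 − 4.278939) / 3
= 12.753173 / 3 = 4.251058

4.2511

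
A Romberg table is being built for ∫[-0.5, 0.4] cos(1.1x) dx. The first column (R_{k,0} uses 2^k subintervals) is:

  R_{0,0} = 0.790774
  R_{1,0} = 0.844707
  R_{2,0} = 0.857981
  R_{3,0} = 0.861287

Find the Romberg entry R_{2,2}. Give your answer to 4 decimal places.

R_{1,1} = 0.844707 + (0.844707 − 0.790774)/3 = 0.862685
R_{2,1} = (4·0.857981 − 0.844707) / 3 = 0.862406
R_{2,2} = 0.862406 + (0.862406 − 0.862685)/15 = 0.862387

0.8624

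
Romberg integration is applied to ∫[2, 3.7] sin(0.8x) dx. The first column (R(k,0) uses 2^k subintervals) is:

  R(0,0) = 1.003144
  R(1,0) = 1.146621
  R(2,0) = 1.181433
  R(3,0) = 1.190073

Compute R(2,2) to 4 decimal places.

1.1929

R(1,1) = (4·1.146621 − 1.003144) / 3 = 1.194447
R(2,1) = (4·1.181433 − 1.146621) / 3 = 1.193037
R(2,2) = 1.193037 + (1.193037 − 1.194447)/15 = 1.192943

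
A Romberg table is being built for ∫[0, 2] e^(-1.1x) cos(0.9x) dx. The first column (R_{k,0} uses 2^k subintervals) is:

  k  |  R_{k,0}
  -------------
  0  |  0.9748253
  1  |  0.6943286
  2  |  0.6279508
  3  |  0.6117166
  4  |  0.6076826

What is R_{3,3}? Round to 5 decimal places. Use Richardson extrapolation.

Richardson extrapolation on the trapezoidal column (denominator 4−1=3):
R_{1,1} = (4·0.6943286 − 0.9748253) / 3 = 0.6008297
R_{2,1} = 0.6279508 + (0.6279508 − 0.6943286)/3 = 0.6058249
R_{3,1} = 0.6117166 + (0.6117166 − 0.6279508)/3 = 0.6063052
R_{2,2} = (16·0.6058249 − 0.6008297) / 15 = 0.6061579
R_{3,2} = (16·0.6063052 − 0.6058249) / 15 = 0.6063372
R_{3,3} = (64·0.6063372 − 0.6061579) / 63 = 0.6063400

0.60634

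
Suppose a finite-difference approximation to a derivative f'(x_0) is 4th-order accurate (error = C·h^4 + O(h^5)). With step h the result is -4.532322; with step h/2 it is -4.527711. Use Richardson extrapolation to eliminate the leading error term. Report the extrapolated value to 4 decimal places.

-4.5274

The leading error scales as h^4; refining by a factor of 2 reduces it by 2^4 = 16.
Extrapolated value = (16·A(h/2) − A(h)) / (16 − 1)
= (16·(-4.527711) − (-4.532322)) / 15
= -67.911054 / 15 = -4.527404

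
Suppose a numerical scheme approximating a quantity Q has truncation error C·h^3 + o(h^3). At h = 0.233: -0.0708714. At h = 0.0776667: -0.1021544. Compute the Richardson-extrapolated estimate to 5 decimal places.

-0.10336

The leading error scales as h^3; refining by a factor of 3 reduces it by 3^3 = 27.
Extrapolated value = (27·A(h/3) − A(h)) / (27 − 1)
= (27·(-0.1021544) − (-0.0708714)) / 26
= -2.6872974 / 26 = -0.1033576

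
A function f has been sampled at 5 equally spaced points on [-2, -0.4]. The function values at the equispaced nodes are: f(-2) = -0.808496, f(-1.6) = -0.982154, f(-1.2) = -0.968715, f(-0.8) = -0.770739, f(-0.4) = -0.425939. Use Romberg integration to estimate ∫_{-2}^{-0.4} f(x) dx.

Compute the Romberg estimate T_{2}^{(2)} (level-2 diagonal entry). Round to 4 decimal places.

-1.3575

T_{0}^{(0)} (trapezoid, 1 panel, h=1.6000): -0.987548
T_{1}^{(0)} (trapezoid, 2 panels, h=0.8000): -1.268746
T_{2}^{(0)} (trapezoid, 4 panels, h=0.4000): -1.335530
T_{1}^{(1)} = -1.268746 + (-1.268746 − (-0.987548))/3 = -1.362479
T_{2}^{(1)} = -1.335530 + (-1.335530 − (-1.268746))/3 = -1.357791
T_{2}^{(2)} = -1.357791 + (-1.357791 − (-1.362479))/15 = -1.357478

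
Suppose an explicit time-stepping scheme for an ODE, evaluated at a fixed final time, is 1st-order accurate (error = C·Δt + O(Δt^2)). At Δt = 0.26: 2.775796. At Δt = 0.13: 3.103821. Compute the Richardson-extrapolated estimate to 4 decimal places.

3.4318

Extrapolated value = (2·A(Δt/2) − A(Δt)) / (2 − 1)
= (2·3.103821 − 2.775796) / 1
= 3.431846 / 1 = 3.431846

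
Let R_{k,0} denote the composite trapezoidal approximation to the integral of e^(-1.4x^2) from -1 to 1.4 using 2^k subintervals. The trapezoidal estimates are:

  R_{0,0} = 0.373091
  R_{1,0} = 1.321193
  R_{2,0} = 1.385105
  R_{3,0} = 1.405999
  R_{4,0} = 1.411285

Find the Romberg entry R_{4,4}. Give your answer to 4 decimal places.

1.4130

R_{1,1} = (4·1.321193 − 0.373091) / 3 = 1.637227
R_{2,1} = (4·1.385105 − 1.321193) / 3 = 1.406409
R_{3,1} = 1.405999 + (1.405999 − 1.385105)/3 = 1.412964
R_{4,1} = (4·1.411285 − 1.405999) / 3 = 1.413047
R_{2,2} = 1.406409 + (1.406409 − 1.637227)/15 = 1.391021
R_{3,2} = 1.412964 + (1.412964 − 1.406409)/15 = 1.413401
R_{4,2} = 1.413047 + (1.413047 − 1.412964)/15 = 1.413053
R_{3,3} = (64·1.413401 − 1.391021) / 63 = 1.413756
R_{4,3} = 1.413053 + (1.413053 − 1.413401)/63 = 1.413047
R_{4,4} = 1.413047 + (1.413047 − 1.413756)/255 = 1.413044
(Column j=1 coincides with Simpson's rule on the same nodes.)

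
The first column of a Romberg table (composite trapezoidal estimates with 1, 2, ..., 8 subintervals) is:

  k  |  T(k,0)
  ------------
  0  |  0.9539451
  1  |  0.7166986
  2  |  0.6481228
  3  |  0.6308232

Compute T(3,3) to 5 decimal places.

Richardson extrapolation on the trapezoidal column (denominator 4−1=3):
T(1,1) = 0.7166986 + (0.7166986 − 0.9539451)/3 = 0.6376164
T(2,1) = (4·0.6481228 − 0.7166986) / 3 = 0.6252642
T(3,1) = (4·0.6308232 − 0.6481228) / 3 = 0.6250567
T(2,2) = 0.6252642 + (0.6252642 − 0.6376164)/15 = 0.6244407
T(3,2) = 0.6250567 + (0.6250567 − 0.6252642)/15 = 0.6250429
T(3,3) = (64·0.6250429 − 0.6244407) / 63 = 0.6250525

0.62505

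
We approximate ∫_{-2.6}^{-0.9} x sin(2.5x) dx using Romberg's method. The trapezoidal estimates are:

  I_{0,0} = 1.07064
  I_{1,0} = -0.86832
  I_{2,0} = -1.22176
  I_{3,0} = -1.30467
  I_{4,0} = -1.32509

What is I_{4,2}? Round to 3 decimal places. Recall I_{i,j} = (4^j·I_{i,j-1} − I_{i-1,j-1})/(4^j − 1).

-1.332

Richardson extrapolation on the trapezoidal column (denominator 4−1=3):
I_{3,1} = (4·(-1.30467) − (-1.22176)) / 3 = -1.33231
I_{4,1} = -1.32509 + (-1.32509 − (-1.30467))/3 = -1.33190
I_{4,2} = (16·(-1.33190) − (-1.33231)) / 15 = -1.33187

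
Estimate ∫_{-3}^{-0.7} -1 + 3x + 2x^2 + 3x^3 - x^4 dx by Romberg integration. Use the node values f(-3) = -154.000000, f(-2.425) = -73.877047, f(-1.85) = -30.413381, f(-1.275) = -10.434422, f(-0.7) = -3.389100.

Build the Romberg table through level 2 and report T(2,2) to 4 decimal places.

T(0,0) (trapezoid, 1 panel, h=2.3000): -180.997465
T(1,0) (trapezoid, 2 panels, h=1.1500): -125.474121
T(2,0) (trapezoid, 4 panels, h=0.5750): -111.216155
T(1,1) = -125.474121 + (-125.474121 − (-180.997465))/3 = -106.966340
T(2,1) = -111.216155 + (-111.216155 − (-125.474121))/3 = -106.463500
T(2,2) = -106.463500 + (-106.463500 − (-106.966340))/15 = -106.429977

-106.4300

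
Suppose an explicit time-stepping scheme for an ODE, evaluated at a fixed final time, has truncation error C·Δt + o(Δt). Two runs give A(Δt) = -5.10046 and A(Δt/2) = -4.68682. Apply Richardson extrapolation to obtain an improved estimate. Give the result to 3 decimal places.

-4.273

The leading error scales as Δt; refining by a factor of 2 reduces it by 2^1 = 2.
Extrapolated value = (2·A(Δt/2) − A(Δt)) / (2 − 1)
= (2·(-4.68682) − (-5.10046)) / 1
= -4.27318 / 1 = -4.27318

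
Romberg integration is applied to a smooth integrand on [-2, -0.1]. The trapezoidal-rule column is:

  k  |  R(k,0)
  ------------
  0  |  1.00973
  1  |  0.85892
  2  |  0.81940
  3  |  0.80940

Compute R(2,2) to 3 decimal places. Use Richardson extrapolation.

0.806

Richardson extrapolation on the trapezoidal column (denominator 4−1=3):
R(1,1) = (4·0.85892 − 1.00973) / 3 = 0.80865
R(2,1) = (4·0.81940 − 0.85892) / 3 = 0.80623
R(2,2) = (16·0.80623 − 0.80865) / 15 = 0.80607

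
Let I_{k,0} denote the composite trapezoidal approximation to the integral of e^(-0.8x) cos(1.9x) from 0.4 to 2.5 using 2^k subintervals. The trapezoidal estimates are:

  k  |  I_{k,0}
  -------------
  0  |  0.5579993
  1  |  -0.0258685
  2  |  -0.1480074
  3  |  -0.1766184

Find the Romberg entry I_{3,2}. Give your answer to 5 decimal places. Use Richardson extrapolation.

Richardson extrapolation on the trapezoidal column (denominator 4−1=3):
I_{2,1} = (4·(-0.1480074) − (-0.0258685)) / 3 = -0.1887204
I_{3,1} = (4·(-0.1766184) − (-0.1480074)) / 3 = -0.1861554
I_{3,2} = -0.1861554 + (-0.1861554 − (-0.1887204))/15 = -0.1859844

-0.18598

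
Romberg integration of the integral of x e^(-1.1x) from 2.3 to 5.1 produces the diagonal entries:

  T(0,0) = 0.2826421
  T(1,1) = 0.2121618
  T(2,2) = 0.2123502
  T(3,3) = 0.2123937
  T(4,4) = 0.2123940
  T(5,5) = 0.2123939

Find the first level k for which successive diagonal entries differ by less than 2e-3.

k = 2

|T(1,1) − T(0,0)| = 0.0704803 ≥ 2e-3
|T(2,2) − T(1,1)| = 0.0001884 < 2e-3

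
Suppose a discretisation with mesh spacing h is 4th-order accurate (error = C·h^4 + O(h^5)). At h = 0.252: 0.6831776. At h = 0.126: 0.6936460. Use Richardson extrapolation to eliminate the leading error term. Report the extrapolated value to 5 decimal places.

The leading error scales as h^4; refining by a factor of 2 reduces it by 2^4 = 16.
Extrapolated value = (16·A(h/2) − A(h)) / (16 − 1)
= (16·0.6936460 − 0.6831776) / 15
= 10.4151584 / 15 = 0.6943439

0.69434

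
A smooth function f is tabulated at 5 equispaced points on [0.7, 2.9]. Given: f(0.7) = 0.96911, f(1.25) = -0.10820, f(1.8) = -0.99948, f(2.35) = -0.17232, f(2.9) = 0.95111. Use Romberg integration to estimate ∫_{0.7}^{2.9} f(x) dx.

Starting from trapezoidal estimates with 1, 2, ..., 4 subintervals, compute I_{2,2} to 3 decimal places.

I_{0,0} (trapezoid, 1 panel, h=2.2000): 2.11224
I_{1,0} (trapezoid, 2 panels, h=1.1000): -0.04331
I_{2,0} (trapezoid, 4 panels, h=0.5500): -0.17594
I_{1,1} = -0.04331 + (-0.04331 − 2.11224)/3 = -0.76183
I_{2,1} = -0.17594 + (-0.17594 − (-0.04331))/3 = -0.22015
I_{2,2} = -0.22015 + (-0.22015 − (-0.76183))/15 = -0.18404

-0.184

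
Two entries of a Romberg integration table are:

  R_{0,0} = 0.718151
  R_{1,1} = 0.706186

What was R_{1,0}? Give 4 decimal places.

0.7092

From R_{1,1} = (4·R_{1,0} − R_{0,0})/3, solve for R_{1,0}:
4·R_{1,0} = 3·0.706186 + 0.718151 = 2.836709
R_{1,0} = 0.709177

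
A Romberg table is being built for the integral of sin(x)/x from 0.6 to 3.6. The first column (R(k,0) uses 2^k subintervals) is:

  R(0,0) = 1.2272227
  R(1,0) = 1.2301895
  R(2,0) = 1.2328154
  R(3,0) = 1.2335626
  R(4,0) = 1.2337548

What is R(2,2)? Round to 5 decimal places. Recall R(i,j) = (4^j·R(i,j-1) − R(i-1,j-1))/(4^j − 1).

Richardson extrapolation on the trapezoidal column (denominator 4−1=3):
R(1,1) = (4·1.2301895 − 1.2272227) / 3 = 1.2311784
R(2,1) = (4·1.2328154 − 1.2301895) / 3 = 1.2336907
R(2,2) = (16·1.2336907 − 1.2311784) / 15 = 1.2338582

1.23386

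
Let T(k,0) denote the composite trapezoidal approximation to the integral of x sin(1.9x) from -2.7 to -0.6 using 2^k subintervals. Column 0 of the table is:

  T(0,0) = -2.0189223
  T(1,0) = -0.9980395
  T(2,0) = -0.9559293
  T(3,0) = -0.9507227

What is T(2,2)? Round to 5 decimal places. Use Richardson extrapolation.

-0.96084

Richardson extrapolation on the trapezoidal column (denominator 4−1=3):
T(1,1) = -0.9980395 + (-0.9980395 − (-2.0189223))/3 = -0.6577452
T(2,1) = -0.9559293 + (-0.9559293 − (-0.9980395))/3 = -0.9418926
T(2,2) = -0.9418926 + (-0.9418926 − (-0.6577452))/15 = -0.9608358
(Column j=1 coincides with Simpson's rule on the same nodes.)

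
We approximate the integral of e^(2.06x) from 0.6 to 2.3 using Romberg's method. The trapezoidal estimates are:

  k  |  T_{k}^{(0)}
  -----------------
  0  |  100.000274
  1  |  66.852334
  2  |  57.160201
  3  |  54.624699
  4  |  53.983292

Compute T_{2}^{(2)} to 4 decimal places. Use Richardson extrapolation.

Richardson extrapolation on the trapezoidal column (denominator 4−1=3):
T_{1}^{(1)} = 66.852334 + (66.852334 − 100.000274)/3 = 55.803021
T_{2}^{(1)} = (4·57.160201 − 66.852334) / 3 = 53.929490
T_{2}^{(2)} = 53.929490 + (53.929490 − 55.803021)/15 = 53.804588

53.8046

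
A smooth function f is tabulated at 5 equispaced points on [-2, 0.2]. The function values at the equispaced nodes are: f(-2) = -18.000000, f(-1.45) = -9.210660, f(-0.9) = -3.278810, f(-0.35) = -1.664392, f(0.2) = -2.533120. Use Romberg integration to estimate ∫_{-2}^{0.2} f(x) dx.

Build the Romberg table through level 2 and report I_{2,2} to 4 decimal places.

-12.9819

I_{0,0} (trapezoid, 1 panel, h=2.2000): -22.586432
I_{1,0} (trapezoid, 2 panels, h=1.1000): -14.899907
I_{2,0} (trapezoid, 4 panels, h=0.5500): -13.431232
I_{1,1} = -14.899907 + (-14.899907 − (-22.586432))/3 = -12.337732
I_{2,1} = -13.431232 + (-13.431232 − (-14.899907))/3 = -12.941674
I_{2,2} = -12.941674 + (-12.941674 − (-12.337732))/15 = -12.981937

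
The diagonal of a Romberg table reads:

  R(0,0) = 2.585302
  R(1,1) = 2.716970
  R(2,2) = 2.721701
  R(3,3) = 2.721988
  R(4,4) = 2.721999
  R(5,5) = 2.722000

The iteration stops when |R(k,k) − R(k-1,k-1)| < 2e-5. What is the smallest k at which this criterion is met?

|R(1,1) − R(0,0)| = 0.131668 ≥ 2e-5
|R(2,2) − R(1,1)| = 0.004731 ≥ 2e-5
|R(3,3) − R(2,2)| = 0.000287 ≥ 2e-5
|R(4,4) − R(3,3)| = 0.000011 < 2e-5

k = 4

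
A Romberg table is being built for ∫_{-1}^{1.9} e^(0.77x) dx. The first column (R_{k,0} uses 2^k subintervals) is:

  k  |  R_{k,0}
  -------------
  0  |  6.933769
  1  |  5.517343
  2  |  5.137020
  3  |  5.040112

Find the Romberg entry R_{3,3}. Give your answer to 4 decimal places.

Richardson extrapolation on the trapezoidal column (denominator 4−1=3):
R_{1,1} = 5.517343 + (5.517343 − 6.933769)/3 = 5.045201
R_{2,1} = 5.137020 + (5.137020 − 5.517343)/3 = 5.010246
R_{3,1} = (4·5.040112 − 5.137020) / 3 = 5.007809
R_{2,2} = (16·5.010246 − 5.045201) / 15 = 5.007916
R_{3,2} = (16·5.007809 − 5.010246) / 15 = 5.007647
R_{3,3} = 5.007647 + (5.007647 − 5.007916)/63 = 5.007643

5.0076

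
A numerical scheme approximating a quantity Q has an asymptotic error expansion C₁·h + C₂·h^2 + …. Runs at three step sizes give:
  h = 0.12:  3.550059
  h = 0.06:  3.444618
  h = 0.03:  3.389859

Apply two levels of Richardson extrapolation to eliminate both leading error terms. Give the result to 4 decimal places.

3.3337

First eliminate the h term (factor 2^1 = 2):
  B₁ = (2·3.444618 − 3.550059)/1 = 3.339177
  B₂ = (2·3.389859 − 3.444618)/1 = 3.335100
Then eliminate the h^2 term (factor 2^2 = 4):
  (4·3.335100 − 3.339177)/3 = 3.333741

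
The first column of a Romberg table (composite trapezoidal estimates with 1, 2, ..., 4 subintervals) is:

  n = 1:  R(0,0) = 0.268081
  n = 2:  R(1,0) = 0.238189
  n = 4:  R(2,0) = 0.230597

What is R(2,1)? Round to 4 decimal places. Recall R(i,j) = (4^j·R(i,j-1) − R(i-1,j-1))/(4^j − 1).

0.2281

R(2,1) = (4·0.230597 − 0.238189) / 3 = 0.228066
(Column j=1 coincides with Simpson's rule on the same nodes.)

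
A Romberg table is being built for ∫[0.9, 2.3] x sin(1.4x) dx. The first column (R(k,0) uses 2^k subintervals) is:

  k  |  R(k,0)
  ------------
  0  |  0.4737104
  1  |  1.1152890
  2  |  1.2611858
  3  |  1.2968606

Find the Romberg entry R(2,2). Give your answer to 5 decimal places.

R(1,1) = (4·1.1152890 − 0.4737104) / 3 = 1.3291485
R(2,1) = 1.2611858 + (1.2611858 − 1.1152890)/3 = 1.3098181
R(2,2) = 1.3098181 + (1.3098181 − 1.3291485)/15 = 1.3085294

1.30853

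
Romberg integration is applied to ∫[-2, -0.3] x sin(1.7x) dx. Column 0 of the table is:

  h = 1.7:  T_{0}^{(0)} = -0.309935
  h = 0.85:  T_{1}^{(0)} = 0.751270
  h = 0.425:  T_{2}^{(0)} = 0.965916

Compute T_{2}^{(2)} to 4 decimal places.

1.0330

T_{1}^{(1)} = (4·0.751270 − (-0.309935)) / 3 = 1.105005
T_{2}^{(1)} = (4·0.965916 − 0.751270) / 3 = 1.037465
T_{2}^{(2)} = 1.037465 + (1.037465 − 1.105005)/15 = 1.032962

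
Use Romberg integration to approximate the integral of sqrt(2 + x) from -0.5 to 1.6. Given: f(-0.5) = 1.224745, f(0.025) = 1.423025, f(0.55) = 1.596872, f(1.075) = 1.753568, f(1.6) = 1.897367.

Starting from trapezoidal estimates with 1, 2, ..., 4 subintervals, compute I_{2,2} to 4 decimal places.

I_{0,0} (trapezoid, 1 panel, h=2.1000): 3.278218
I_{1,0} (trapezoid, 2 panels, h=1.0500): 3.315824
I_{2,0} (trapezoid, 4 panels, h=0.5250): 3.325624
I_{1,1} = 3.315824 + (3.315824 − 3.278218)/3 = 3.328359
I_{2,1} = 3.325624 + (3.325624 − 3.315824)/3 = 3.328891
I_{2,2} = 3.328891 + (3.328891 − 3.328359)/15 = 3.328926

3.3289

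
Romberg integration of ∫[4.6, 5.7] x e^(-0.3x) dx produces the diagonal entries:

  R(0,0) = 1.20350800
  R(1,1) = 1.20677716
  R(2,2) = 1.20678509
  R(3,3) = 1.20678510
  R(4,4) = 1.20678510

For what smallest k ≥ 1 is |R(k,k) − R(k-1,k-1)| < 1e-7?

|R(1,1) − R(0,0)| = 0.00326916 ≥ 1e-7
|R(2,2) − R(1,1)| = 0.00000793 ≥ 1e-7
|R(3,3) − R(2,2)| = 0.00000001 < 1e-7

k = 3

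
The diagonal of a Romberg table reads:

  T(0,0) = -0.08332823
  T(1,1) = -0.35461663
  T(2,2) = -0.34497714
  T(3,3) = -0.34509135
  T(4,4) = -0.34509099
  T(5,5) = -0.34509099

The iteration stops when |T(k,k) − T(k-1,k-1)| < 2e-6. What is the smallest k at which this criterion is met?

k = 4

|T(1,1) − T(0,0)| = 0.27128840 ≥ 2e-6
|T(2,2) − T(1,1)| = 0.00963949 ≥ 2e-6
|T(3,3) − T(2,2)| = 0.00011421 ≥ 2e-6
|T(4,4) − T(3,3)| = 0.00000036 < 2e-6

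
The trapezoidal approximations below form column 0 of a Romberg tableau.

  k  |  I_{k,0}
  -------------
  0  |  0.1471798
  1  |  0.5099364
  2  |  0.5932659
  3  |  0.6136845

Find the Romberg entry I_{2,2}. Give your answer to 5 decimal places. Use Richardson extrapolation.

I_{1,1} = (4·0.5099364 − 0.1471798) / 3 = 0.6308553
I_{2,1} = 0.5932659 + (0.5932659 − 0.5099364)/3 = 0.6210424
I_{2,2} = 0.6210424 + (0.6210424 − 0.6308553)/15 = 0.6203882

0.62039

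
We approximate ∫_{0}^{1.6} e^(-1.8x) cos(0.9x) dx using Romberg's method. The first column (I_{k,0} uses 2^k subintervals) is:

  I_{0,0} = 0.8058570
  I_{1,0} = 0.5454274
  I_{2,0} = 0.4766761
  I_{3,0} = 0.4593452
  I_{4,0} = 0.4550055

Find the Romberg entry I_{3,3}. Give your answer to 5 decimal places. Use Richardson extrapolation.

0.45356

I_{1,1} = 0.5454274 + (0.5454274 − 0.8058570)/3 = 0.4586175
I_{2,1} = 0.4766761 + (0.4766761 − 0.5454274)/3 = 0.4537590
I_{3,1} = 0.4593452 + (0.4593452 − 0.4766761)/3 = 0.4535682
I_{2,2} = 0.4537590 + (0.4537590 − 0.4586175)/15 = 0.4534351
I_{3,2} = 0.4535682 + (0.4535682 − 0.4537590)/15 = 0.4535555
I_{3,3} = 0.4535555 + (0.4535555 − 0.4534351)/63 = 0.4535574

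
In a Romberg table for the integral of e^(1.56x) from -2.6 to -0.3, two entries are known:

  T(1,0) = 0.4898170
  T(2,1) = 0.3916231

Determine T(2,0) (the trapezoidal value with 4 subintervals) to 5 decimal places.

0.41617

From T(2,1) = (4·T(2,0) − T(1,0))/3, solve for T(2,0):
4·T(2,0) = 3·0.3916231 + 0.4898170 = 1.6646863
T(2,0) = 0.4161716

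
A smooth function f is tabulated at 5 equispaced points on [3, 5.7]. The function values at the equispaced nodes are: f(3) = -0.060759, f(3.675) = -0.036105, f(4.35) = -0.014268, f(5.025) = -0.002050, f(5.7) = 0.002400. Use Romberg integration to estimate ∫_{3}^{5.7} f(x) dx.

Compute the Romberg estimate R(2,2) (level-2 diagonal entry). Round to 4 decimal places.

-0.0540

R(0,0) (trapezoid, 1 panel, h=2.7000): -0.078785
R(1,0) (trapezoid, 2 panels, h=1.3500): -0.058654
R(2,0) (trapezoid, 4 panels, h=0.6750): -0.055082
R(1,1) = -0.058654 + (-0.058654 − (-0.078785))/3 = -0.051944
R(2,1) = -0.055082 + (-0.055082 − (-0.058654))/3 = -0.053891
R(2,2) = -0.053891 + (-0.053891 − (-0.051944))/15 = -0.054021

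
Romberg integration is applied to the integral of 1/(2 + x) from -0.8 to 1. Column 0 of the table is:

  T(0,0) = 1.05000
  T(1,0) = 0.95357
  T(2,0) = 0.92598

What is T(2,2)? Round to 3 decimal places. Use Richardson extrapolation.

Richardson extrapolation on the trapezoidal column (denominator 4−1=3):
T(1,1) = (4·0.95357 − 1.05000) / 3 = 0.92143
T(2,1) = 0.92598 + (0.92598 − 0.95357)/3 = 0.91678
T(2,2) = (16·0.91678 − 0.92143) / 15 = 0.91647

0.916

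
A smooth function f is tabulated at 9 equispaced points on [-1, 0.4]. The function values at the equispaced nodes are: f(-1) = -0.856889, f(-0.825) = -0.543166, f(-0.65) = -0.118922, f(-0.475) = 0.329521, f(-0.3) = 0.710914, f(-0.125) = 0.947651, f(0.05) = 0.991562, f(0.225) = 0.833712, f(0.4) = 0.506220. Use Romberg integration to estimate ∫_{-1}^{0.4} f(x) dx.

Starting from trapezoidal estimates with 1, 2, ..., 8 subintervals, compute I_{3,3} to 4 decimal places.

I_{0,0} (trapezoid, 1 panel, h=1.4000): -0.245468
I_{1,0} (trapezoid, 2 panels, h=0.7000): 0.374906
I_{2,0} (trapezoid, 4 panels, h=0.3500): 0.492877
I_{3,0} (trapezoid, 8 panels, h=0.1750): 0.520789
I_{1,1} = 0.374906 + (0.374906 − (-0.245468))/3 = 0.581697
I_{2,1} = 0.492877 + (0.492877 − 0.374906)/3 = 0.532201
I_{3,1} = 0.520789 + (0.520789 − 0.492877)/3 = 0.530093
I_{2,2} = 0.532201 + (0.532201 − 0.581697)/15 = 0.528901
I_{3,2} = 0.530093 + (0.530093 − 0.532201)/15 = 0.529952
I_{3,3} = 0.529952 + (0.529952 − 0.528901)/63 = 0.529969

0.5300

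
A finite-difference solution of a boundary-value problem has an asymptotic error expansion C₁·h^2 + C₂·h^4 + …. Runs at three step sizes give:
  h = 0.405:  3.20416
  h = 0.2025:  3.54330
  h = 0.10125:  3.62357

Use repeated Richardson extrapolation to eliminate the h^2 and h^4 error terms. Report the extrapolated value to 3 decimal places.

3.650

First eliminate the h^2 term (factor 2^2 = 4):
  B₁ = (4·3.54330 − 3.20416)/3 = 3.65635
  B₂ = (4·3.62357 − 3.54330)/3 = 3.65033
Then eliminate the h^4 term (factor 2^4 = 16):
  (16·3.65033 − 3.65635)/15 = 3.64993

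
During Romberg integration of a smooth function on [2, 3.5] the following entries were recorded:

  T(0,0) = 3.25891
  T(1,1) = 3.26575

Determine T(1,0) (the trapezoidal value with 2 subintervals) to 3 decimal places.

3.264

From T(1,1) = (4·T(1,0) − T(0,0))/3, solve for T(1,0):
4·T(1,0) = 3·3.26575 + 3.25891 = 13.05616
T(1,0) = 3.26404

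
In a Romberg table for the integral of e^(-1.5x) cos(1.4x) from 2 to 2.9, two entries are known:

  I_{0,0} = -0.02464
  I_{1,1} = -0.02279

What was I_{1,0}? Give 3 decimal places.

From I_{1,1} = (4·I_{1,0} − I_{0,0})/3, solve for I_{1,0}:
4·I_{1,0} = 3·(-0.02279) + (-0.02464) = -0.09301
I_{1,0} = -0.02325

-0.023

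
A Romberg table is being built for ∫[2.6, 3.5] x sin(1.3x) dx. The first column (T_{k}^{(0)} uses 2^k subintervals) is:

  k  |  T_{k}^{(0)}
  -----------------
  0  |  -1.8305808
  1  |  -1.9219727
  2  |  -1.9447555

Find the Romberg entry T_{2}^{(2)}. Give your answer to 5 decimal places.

-1.95234

Richardson extrapolation on the trapezoidal column (denominator 4−1=3):
T_{1}^{(1)} = (4·(-1.9219727) − (-1.8305808)) / 3 = -1.9524367
T_{2}^{(1)} = (4·(-1.9447555) − (-1.9219727)) / 3 = -1.9523498
T_{2}^{(2)} = (16·(-1.9523498) − (-1.9524367)) / 15 = -1.9523440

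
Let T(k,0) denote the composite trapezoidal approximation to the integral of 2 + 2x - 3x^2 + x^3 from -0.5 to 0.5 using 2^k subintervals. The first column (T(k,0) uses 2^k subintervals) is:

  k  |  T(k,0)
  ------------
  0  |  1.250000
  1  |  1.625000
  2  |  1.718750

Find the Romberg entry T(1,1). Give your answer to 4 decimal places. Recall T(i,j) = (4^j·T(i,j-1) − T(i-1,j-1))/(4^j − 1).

T(1,1) = 1.625000 + (1.625000 − 1.250000)/3 = 1.750000
(Column j=1 coincides with Simpson's rule on the same nodes.)

1.7500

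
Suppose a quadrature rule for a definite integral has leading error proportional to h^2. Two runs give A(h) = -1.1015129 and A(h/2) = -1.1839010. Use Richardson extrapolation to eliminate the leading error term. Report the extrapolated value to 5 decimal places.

Extrapolated value = (4·A(h/2) − A(h)) / (4 − 1)
= (4·(-1.1839010) − (-1.1015129)) / 3
= -3.6340911 / 3 = -1.2113637

-1.21136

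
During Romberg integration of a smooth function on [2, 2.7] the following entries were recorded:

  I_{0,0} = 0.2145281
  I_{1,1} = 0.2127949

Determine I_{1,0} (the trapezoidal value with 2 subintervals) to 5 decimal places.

0.21323

From I_{1,1} = (4·I_{1,0} − I_{0,0})/3, solve for I_{1,0}:
4·I_{1,0} = 3·0.2127949 + 0.2145281 = 0.8529128
I_{1,0} = 0.2132282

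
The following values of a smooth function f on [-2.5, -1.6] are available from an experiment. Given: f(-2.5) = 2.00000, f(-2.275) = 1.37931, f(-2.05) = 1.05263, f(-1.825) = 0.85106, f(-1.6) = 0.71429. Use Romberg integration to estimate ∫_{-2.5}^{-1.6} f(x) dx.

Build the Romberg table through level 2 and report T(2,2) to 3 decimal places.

1.030

T(0,0) (trapezoid, 1 panel, h=0.9000): 1.22143
T(1,0) (trapezoid, 2 panels, h=0.4500): 1.08440
T(2,0) (trapezoid, 4 panels, h=0.2250): 1.04403
T(1,1) = 1.08440 + (1.08440 − 1.22143)/3 = 1.03872
T(2,1) = 1.04403 + (1.04403 − 1.08440)/3 = 1.03057
T(2,2) = 1.03057 + (1.03057 − 1.03872)/15 = 1.03003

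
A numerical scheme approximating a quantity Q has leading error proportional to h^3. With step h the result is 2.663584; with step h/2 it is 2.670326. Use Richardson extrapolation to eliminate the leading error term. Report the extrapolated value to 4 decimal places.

2.6713

Extrapolated value = (8·A(h/2) − A(h)) / (8 − 1)
= (8·2.670326 − 2.663584) / 7
= 18.699024 / 7 = 2.671289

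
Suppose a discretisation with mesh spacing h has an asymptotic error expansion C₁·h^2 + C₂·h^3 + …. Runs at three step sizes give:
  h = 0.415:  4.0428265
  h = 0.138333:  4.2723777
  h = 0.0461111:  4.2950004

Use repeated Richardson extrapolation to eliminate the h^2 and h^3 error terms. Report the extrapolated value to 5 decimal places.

4.29770

First eliminate the h^2 term (factor 3^2 = 9):
  B₁ = (9·4.2723777 − 4.0428265)/8 = 4.3010716
  B₂ = (9·4.2950004 − 4.2723777)/8 = 4.2978282
Then eliminate the h^3 term (factor 3^3 = 27):
  (27·4.2978282 − 4.3010716)/26 = 4.2977035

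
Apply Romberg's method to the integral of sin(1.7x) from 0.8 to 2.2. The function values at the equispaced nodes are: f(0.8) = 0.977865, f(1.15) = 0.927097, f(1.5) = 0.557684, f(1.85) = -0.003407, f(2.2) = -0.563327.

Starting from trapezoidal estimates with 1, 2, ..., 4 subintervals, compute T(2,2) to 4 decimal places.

0.6090

T(0,0) (trapezoid, 1 panel, h=1.4000): 0.290177
T(1,0) (trapezoid, 2 panels, h=0.7000): 0.535467
T(2,0) (trapezoid, 4 panels, h=0.3500): 0.591025
T(1,1) = 0.535467 + (0.535467 − 0.290177)/3 = 0.617230
T(2,1) = 0.591025 + (0.591025 − 0.535467)/3 = 0.609544
T(2,2) = 0.609544 + (0.609544 − 0.617230)/15 = 0.609032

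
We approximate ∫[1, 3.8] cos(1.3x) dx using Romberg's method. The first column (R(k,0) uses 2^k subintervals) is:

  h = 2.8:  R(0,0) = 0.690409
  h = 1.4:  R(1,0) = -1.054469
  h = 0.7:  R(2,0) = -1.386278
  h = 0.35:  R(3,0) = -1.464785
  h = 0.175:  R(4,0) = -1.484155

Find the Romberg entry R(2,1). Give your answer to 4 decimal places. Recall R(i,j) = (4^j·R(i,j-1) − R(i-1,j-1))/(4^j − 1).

Richardson extrapolation on the trapezoidal column (denominator 4−1=3):
R(2,1) = -1.386278 + (-1.386278 − (-1.054469))/3 = -1.496881

-1.4969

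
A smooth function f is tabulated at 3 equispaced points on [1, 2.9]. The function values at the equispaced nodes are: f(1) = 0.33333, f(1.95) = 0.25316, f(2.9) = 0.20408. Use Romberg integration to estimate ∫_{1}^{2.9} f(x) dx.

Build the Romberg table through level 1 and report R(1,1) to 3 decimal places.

R(0,0) (trapezoid, 1 panel, h=1.9000): 0.51054
R(1,0) (trapezoid, 2 panels, h=0.9500): 0.49577
R(1,1) = 0.49577 + (0.49577 − 0.51054)/3 = 0.49085

0.491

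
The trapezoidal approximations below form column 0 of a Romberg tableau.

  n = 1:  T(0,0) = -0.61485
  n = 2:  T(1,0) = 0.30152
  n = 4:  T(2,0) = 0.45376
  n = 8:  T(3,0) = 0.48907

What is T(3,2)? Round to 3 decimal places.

0.501

Richardson extrapolation on the trapezoidal column (denominator 4−1=3):
T(2,1) = 0.45376 + (0.45376 − 0.30152)/3 = 0.50451
T(3,1) = (4·0.48907 − 0.45376) / 3 = 0.50084
T(3,2) = (16·0.50084 − 0.50451) / 15 = 0.50060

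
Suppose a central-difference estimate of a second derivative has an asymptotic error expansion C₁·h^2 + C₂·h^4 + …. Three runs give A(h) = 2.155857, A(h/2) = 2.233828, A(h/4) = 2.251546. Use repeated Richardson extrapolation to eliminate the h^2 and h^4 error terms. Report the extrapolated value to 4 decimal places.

2.2573

First eliminate the h^2 term (factor 2^2 = 4):
  B₁ = (4·2.233828 − 2.155857)/3 = 2.259818
  B₂ = (4·2.251546 − 2.233828)/3 = 2.257452
Then eliminate the h^4 term (factor 2^4 = 16):
  (16·2.257452 − 2.259818)/15 = 2.257294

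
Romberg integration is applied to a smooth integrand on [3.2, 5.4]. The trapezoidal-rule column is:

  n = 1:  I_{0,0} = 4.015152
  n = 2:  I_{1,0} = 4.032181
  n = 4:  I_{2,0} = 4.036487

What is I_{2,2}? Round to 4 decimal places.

4.0379

I_{1,1} = (4·4.032181 − 4.015152) / 3 = 4.037857
I_{2,1} = (4·4.036487 − 4.032181) / 3 = 4.037922
I_{2,2} = 4.037922 + (4.037922 − 4.037857)/15 = 4.037926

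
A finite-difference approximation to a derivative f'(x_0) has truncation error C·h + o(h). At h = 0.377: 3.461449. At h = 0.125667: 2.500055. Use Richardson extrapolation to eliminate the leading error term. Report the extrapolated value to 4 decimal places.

Extrapolated value = (3·A(h/3) − A(h)) / (3 − 1)
= (3·2.500055 − 3.461449) / 2
= 4.038716 / 2 = 2.019358

2.0194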